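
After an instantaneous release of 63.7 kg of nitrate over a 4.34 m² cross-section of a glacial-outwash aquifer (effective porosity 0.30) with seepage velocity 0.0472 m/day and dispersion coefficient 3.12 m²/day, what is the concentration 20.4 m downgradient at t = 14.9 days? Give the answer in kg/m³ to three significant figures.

For an instantaneous plane source, C(x,t) = M/(n_e·A·√(4πDt)) · exp(−(x−vt)²/(4Dt)), with n_e·A the pore (flow) area.
Plume center vt = 0.0472 × 14.9 = 0.70328 m, so the well at 20.4 m is 19.69672 m downgradient of the peak.
√(4πDt) = 24.17 m, giving peak height M/(n_e·A·√(4πDt)) = 63.7/(0.30 × 4.34 × 24.17) = 2.024 kg/m³.
(x−vt)²/(4Dt) = (19.69672)²/(4 × 3.12 × 14.9) = 2.086; exp(−2.086) = 0.1242.
C = 2.024 × 0.1242 = 0.251 kg/m³.

0.251 kg/m³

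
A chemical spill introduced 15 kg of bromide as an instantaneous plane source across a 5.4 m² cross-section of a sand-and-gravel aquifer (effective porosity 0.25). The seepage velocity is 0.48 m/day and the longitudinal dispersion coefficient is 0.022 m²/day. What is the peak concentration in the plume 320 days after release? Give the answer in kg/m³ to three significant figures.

The peak of an instantaneous 1D plume sits at x = vt; there the Gaussian factor is 1 and C_max = M/(n_e·A·√(4πDt)), where n_e·A is the pore area the mass is dissolved in.
√(4πDt) = √(4π × 0.022 × 320) = 9.406 m, so C_max = 15/(0.25 × 5.4 × 9.406) = 1.18 kg/m³.

1.18 kg/m³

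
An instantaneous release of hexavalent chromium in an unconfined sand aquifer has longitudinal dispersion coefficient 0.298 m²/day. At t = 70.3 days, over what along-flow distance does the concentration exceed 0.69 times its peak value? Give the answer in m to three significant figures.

11.2 m

The plume is Gaussian with σ = √(2Dt) = √(2 × 0.298 × 70.3) = 6.473 m.
C/C_peak = exp(−Δx²/(2σ²)) = 0.69 ⇒ Δx = σ·√(−2 ln 0.69) = 6.473 × 0.8615 = 5.576 m.
Width = 2Δx = 11.2 m.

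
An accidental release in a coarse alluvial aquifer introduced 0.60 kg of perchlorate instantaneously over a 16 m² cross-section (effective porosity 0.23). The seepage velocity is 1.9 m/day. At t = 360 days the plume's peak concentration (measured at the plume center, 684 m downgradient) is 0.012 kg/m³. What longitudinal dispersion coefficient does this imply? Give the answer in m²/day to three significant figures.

0.0408 m²/day

At the plume center C_max = M/(n_e·A·√(4πDt)), so D = M²/(4πt·(n_e·A·C_max)²).
n_e·A·C_max = 0.23 × 16 × 0.012 = 0.04416 kg/m.
D = 0.60²/(4π × 360 × 0.04416²) = 0.0408 m²/day.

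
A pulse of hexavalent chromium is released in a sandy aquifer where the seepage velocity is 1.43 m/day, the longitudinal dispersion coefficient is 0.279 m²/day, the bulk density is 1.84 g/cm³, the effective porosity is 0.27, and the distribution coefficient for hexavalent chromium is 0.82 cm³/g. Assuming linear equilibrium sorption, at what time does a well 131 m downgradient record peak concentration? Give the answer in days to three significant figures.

Retardation factor R = 1 + ρ_b·K_d/n = 1 + 1.84 × 0.82/0.27 = 6.588.
Sorption retards both mechanisms: v_R = v/R = 0.2171 m/day, D_R = D/R = 0.04235 m²/day.
Peak time from v_R²t² + 2D_R t − x² = 0: t = (√(D_R² + v_R²x²) − D_R)/v_R².
√(D_R² + v_R²x²) = √(0.04235² + 0.2171² × 131²) = 28.44; v_R² = 0.04713.
t = (28.44 − 0.04235)/0.04713 = 603 days.

603 days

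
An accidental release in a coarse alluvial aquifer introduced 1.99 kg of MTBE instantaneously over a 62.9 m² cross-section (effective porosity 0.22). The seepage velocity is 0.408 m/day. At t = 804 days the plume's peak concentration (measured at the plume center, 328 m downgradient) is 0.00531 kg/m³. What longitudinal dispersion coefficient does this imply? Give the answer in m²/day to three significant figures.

At the plume center C_max = M/(n_e·A·√(4πDt)), so D = M²/(4πt·(n_e·A·C_max)²).
n_e·A·C_max = 0.22 × 62.9 × 0.00531 = 0.07348 kg/m.
D = 1.99²/(4π × 804 × 0.07348²) = 0.0726 m²/day.

0.0726 m²/day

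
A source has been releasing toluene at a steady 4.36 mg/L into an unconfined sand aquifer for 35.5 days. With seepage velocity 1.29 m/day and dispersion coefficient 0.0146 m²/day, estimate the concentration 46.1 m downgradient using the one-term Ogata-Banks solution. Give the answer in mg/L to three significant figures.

For a continuous step input, C/C₀ ≈ ½·erfc((x−vt)/(2√(Dt))).
vt = 1.29 × 35.5 = 45.795 m and 2√(Dt) = 2√(0.0146 × 35.5) = 1.440 m.
Argument (x−vt)/(2√(Dt)) = (46.1 − 45.795)/1.440 = 0.2118; ½·erfc(0.2118) = 0.3823.
C = 4.36 × 0.3823 = 1.67 mg/L.

1.67 mg/L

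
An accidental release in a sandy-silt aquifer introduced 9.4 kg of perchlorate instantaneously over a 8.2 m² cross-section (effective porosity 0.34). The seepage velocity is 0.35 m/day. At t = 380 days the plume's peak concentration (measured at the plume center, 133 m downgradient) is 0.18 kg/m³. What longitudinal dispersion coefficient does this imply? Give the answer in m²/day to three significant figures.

0.0735 m²/day

At the plume center C_max = M/(n_e·A·√(4πDt)), so D = M²/(4πt·(n_e·A·C_max)²).
n_e·A·C_max = 0.34 × 8.2 × 0.18 = 0.5018 kg/m.
D = 9.4²/(4π × 380 × 0.5018²) = 0.0735 m²/day.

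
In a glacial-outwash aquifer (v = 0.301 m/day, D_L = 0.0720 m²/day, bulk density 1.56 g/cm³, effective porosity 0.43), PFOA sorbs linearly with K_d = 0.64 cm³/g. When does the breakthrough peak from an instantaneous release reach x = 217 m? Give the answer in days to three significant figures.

2390 days

Retardation factor R = 1 + ρ_b·K_d/n = 1 + 1.56 × 0.64/0.43 = 3.322.
Sorption retards both mechanisms: v_R = v/R = 0.09061 m/day, D_R = D/R = 0.02167 m²/day.
Peak time from v_R²t² + 2D_R t − x² = 0: t = (√(D_R² + v_R²x²) − D_R)/v_R².
√(D_R² + v_R²x²) = √(0.02167² + 0.09061² × 217²) = 19.66; v_R² = 0.008210.
t = (19.66 − 0.02167)/0.008210 = 2390 days.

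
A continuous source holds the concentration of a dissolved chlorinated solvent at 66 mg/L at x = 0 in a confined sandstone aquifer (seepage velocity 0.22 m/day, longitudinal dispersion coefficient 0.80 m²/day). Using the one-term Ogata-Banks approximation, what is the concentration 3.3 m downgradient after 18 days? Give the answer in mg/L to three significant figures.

For a continuous step input, C/C₀ ≈ ½·erfc((x−vt)/(2√(Dt))).
vt = 0.22 × 18 = 3.96 m and 2√(Dt) = 2√(0.80 × 18) = 7.589 m.
Argument (x−vt)/(2√(Dt)) = (3.3 − 3.96)/7.589 = -0.08697; ½·erfc(-0.08697) = 0.5489.
C = 66 × 0.5489 = 36.2 mg/L.

36.2 mg/L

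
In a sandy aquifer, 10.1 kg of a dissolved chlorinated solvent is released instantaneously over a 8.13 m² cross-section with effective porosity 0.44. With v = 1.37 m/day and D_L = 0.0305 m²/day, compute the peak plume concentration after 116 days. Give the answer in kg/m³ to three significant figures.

The peak of an instantaneous 1D plume sits at x = vt; there the Gaussian factor is 1 and C_max = M/(n_e·A·√(4πDt)), where n_e·A is the pore area the mass is dissolved in.
√(4πDt) = √(4π × 0.0305 × 116) = 6.668 m, so C_max = 10.1/(0.44 × 8.13 × 6.668) = 0.423 kg/m³.

0.423 kg/m³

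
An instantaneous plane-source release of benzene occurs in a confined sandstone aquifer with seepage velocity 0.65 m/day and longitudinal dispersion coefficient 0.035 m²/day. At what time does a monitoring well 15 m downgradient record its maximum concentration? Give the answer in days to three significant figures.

23.0 days

For the 1D instantaneous-source solution, setting ∂C/∂t = 0 at fixed x gives v²t² + 2Dt − x² = 0, so t = (√(D² + v²x²) − D)/v².
√(D² + v²x²) = √(0.035² + 0.65² × 15²) = 9.750; v² = 0.4225.
t = (9.750 − 0.035)/0.4225 = 23.0 days (vs. the pure-advection estimate x/v = 23.1 d).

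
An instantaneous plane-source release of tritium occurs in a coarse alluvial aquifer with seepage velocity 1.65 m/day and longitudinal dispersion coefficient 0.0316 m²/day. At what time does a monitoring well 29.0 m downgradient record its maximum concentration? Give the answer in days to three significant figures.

For the 1D instantaneous-source solution, setting ∂C/∂t = 0 at fixed x gives v²t² + 2Dt − x² = 0, so t = (√(D² + v²x²) − D)/v².
√(D² + v²x²) = √(0.0316² + 1.65² × 29.0²) = 47.85; v² = 2.7225.
t = (47.85 − 0.0316)/2.7225 = 17.6 days (vs. the pure-advection estimate x/v = 17.6 d).

17.6 days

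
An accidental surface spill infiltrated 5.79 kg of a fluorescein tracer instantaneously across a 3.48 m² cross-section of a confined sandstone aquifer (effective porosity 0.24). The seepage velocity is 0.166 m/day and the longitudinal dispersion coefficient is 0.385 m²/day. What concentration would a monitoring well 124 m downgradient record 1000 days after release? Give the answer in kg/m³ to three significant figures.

0.0317 kg/m³

For an instantaneous plane source, C(x,t) = M/(n_e·A·√(4πDt)) · exp(−(x−vt)²/(4Dt)), with n_e·A the pore (flow) area.
Plume center vt = 0.166 × 1000 = 166 m, so the well at 124 m is 42 m upgradient of the peak.
√(4πDt) = 69.56 m, giving peak height M/(n_e·A·√(4πDt)) = 5.79/(0.24 × 3.48 × 69.56) = 0.09966 kg/m³.
(x−vt)²/(4Dt) = (-42)²/(4 × 0.385 × 1000) = 1.145; exp(−1.145) = 0.3182.
C = 0.09966 × 0.3182 = 0.0317 kg/m³.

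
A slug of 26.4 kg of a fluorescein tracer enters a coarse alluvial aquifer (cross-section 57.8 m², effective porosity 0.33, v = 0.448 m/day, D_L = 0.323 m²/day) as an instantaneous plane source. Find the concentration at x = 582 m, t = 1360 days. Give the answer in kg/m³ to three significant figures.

For an instantaneous plane source, C(x,t) = M/(n_e·A·√(4πDt)) · exp(−(x−vt)²/(4Dt)), with n_e·A the pore (flow) area.
Plume center vt = 0.448 × 1360 = 609.28 m, so the well at 582 m is 27.28 m upgradient of the peak.
√(4πDt) = 74.30 m, giving peak height M/(n_e·A·√(4πDt)) = 26.4/(0.33 × 57.8 × 74.30) = 0.01863 kg/m³.
(x−vt)²/(4Dt) = (-27.28)²/(4 × 0.323 × 1360) = 0.4235; exp(−0.4235) = 0.6548.
C = 0.01863 × 0.6548 = 0.0122 kg/m³.

0.0122 kg/m³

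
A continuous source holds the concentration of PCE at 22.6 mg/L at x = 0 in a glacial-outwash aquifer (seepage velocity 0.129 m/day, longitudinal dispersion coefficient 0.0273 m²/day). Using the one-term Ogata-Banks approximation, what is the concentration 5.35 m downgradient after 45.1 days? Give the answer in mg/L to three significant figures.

For a continuous step input, C/C₀ ≈ ½·erfc((x−vt)/(2√(Dt))).
vt = 0.129 × 45.1 = 5.8179 m and 2√(Dt) = 2√(0.0273 × 45.1) = 2.219 m.
Argument (x−vt)/(2√(Dt)) = (5.35 − 5.8179)/2.219 = -0.2109; ½·erfc(-0.2109) = 0.6172.
C = 22.6 × 0.6172 = 13.9 mg/L.

13.9 mg/L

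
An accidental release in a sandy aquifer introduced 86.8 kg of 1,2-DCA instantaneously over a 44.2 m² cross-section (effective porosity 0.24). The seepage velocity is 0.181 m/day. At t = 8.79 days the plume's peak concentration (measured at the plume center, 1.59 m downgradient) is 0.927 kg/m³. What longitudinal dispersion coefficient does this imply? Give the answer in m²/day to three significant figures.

At the plume center C_max = M/(n_e·A·√(4πDt)), so D = M²/(4πt·(n_e·A·C_max)²).
n_e·A·C_max = 0.24 × 44.2 × 0.927 = 9.834 kg/m.
D = 86.8²/(4π × 8.79 × 9.834²) = 0.705 m²/day.

0.705 m²/day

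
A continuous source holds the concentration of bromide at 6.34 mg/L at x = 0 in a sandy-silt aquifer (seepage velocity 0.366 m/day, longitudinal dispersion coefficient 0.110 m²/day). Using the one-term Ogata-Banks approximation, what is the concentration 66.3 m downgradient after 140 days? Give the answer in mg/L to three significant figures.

0.0211 mg/L

For a continuous step input, C/C₀ ≈ ½·erfc((x−vt)/(2√(Dt))).
vt = 0.366 × 140 = 51.24 m and 2√(Dt) = 2√(0.110 × 140) = 7.849 m.
Argument (x−vt)/(2√(Dt)) = (66.3 − 51.24)/7.849 = 1.919; ½·erfc(1.919) = 0.003325.
C = 6.34 × 0.003325 = 0.0211 mg/L.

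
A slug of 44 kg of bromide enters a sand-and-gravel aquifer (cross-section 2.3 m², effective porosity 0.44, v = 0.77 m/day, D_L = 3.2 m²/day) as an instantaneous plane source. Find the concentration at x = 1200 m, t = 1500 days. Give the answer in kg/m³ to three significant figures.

0.159 kg/m³

For an instantaneous plane source, C(x,t) = M/(n_e·A·√(4πDt)) · exp(−(x−vt)²/(4Dt)), with n_e·A the pore (flow) area.
Plume center vt = 0.77 × 1500 = 1155 m, so the well at 1200 m is 45 m downgradient of the peak.
√(4πDt) = 245.6 m, giving peak height M/(n_e·A·√(4πDt)) = 44/(0.44 × 2.3 × 245.6) = 0.1770 kg/m³.
(x−vt)²/(4Dt) = (45)²/(4 × 3.2 × 1500) = 0.1055; exp(−0.1055) = 0.8999.
C = 0.1770 × 0.8999 = 0.159 kg/m³.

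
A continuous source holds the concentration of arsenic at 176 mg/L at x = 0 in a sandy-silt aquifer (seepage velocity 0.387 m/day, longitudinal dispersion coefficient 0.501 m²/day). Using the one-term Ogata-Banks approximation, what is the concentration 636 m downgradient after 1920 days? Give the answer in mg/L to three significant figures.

For a continuous step input, C/C₀ ≈ ½·erfc((x−vt)/(2√(Dt))).
vt = 0.387 × 1920 = 743.04 m and 2√(Dt) = 2√(0.501 × 1920) = 62.03 m.
Argument (x−vt)/(2√(Dt)) = (636 − 743.04)/62.03 = -1.726; ½·erfc(-1.726) = 0.9927.
C = 176 × 0.9927 = 175 mg/L.

175 mg/L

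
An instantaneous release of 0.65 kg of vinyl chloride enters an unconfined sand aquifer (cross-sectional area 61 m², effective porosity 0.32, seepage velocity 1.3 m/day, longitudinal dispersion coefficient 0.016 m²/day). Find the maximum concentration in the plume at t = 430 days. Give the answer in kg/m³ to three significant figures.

0.00358 kg/m³

The peak of an instantaneous 1D plume sits at x = vt; there the Gaussian factor is 1 and C_max = M/(n_e·A·√(4πDt)), where n_e·A is the pore area the mass is dissolved in.
√(4πDt) = √(4π × 0.016 × 430) = 9.298 m, so C_max = 0.65/(0.32 × 61 × 9.298) = 0.00358 kg/m³.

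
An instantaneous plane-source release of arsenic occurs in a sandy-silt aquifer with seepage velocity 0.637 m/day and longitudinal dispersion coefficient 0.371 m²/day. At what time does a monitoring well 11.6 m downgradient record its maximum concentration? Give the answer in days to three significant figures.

17.3 days

For the 1D instantaneous-source solution, setting ∂C/∂t = 0 at fixed x gives v²t² + 2Dt − x² = 0, so t = (√(D² + v²x²) − D)/v².
√(D² + v²x²) = √(0.371² + 0.637² × 11.6²) = 7.399; v² = 0.405769.
t = (7.399 − 0.371)/0.405769 = 17.3 days (vs. the pure-advection estimate x/v = 18.2 d).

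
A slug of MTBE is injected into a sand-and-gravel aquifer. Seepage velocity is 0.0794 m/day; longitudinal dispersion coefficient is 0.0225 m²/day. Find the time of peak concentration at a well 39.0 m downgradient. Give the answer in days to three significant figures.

488 days

For the 1D instantaneous-source solution, setting ∂C/∂t = 0 at fixed x gives v²t² + 2Dt − x² = 0, so t = (√(D² + v²x²) − D)/v².
√(D² + v²x²) = √(0.0225² + 0.0794² × 39.0²) = 3.097; v² = 0.00630436.
t = (3.097 − 0.0225)/0.00630436 = 488 days (vs. the pure-advection estimate x/v = 491 d).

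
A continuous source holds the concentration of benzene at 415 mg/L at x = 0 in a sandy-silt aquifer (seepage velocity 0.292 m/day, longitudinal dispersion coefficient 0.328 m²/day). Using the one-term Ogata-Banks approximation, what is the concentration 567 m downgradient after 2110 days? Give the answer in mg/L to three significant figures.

376 mg/L

For a continuous step input, C/C₀ ≈ ½·erfc((x−vt)/(2√(Dt))).
vt = 0.292 × 2110 = 616.12 m and 2√(Dt) = 2√(0.328 × 2110) = 52.61 m.
Argument (x−vt)/(2√(Dt)) = (567 − 616.12)/52.61 = -0.9337; ½·erfc(-0.9337) = 0.9067.
C = 415 × 0.9067 = 376 mg/L.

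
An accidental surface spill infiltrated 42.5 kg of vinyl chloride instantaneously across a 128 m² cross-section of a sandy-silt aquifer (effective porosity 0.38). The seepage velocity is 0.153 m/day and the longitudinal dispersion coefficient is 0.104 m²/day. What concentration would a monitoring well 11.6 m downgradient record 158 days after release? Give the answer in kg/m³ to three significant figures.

0.00549 kg/m³

For an instantaneous plane source, C(x,t) = M/(n_e·A·√(4πDt)) · exp(−(x−vt)²/(4Dt)), with n_e·A the pore (flow) area.
Plume center vt = 0.153 × 158 = 24.174 m, so the well at 11.6 m is 12.574 m upgradient of the peak.
√(4πDt) = 14.37 m, giving peak height M/(n_e·A·√(4πDt)) = 42.5/(0.38 × 128 × 14.37) = 0.06080 kg/m³.
(x−vt)²/(4Dt) = (-12.574)²/(4 × 0.104 × 158) = 2.405; exp(−2.405) = 0.09027.
C = 0.06080 × 0.09027 = 0.00549 kg/m³.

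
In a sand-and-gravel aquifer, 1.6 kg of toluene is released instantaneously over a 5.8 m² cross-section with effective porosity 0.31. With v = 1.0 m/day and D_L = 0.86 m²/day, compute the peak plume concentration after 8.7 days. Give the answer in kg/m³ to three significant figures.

0.0918 kg/m³

The peak of an instantaneous 1D plume sits at x = vt; there the Gaussian factor is 1 and C_max = M/(n_e·A·√(4πDt)), where n_e·A is the pore area the mass is dissolved in.
√(4πDt) = √(4π × 0.86 × 8.7) = 9.696 m, so C_max = 1.6/(0.31 × 5.8 × 9.696) = 0.0918 kg/m³.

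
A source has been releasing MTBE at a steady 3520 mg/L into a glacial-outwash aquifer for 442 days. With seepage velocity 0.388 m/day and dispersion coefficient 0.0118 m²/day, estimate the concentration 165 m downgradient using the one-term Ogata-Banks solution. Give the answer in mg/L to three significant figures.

3440 mg/L

For a continuous step input, C/C₀ ≈ ½·erfc((x−vt)/(2√(Dt))).
vt = 0.388 × 442 = 171.496 m and 2√(Dt) = 2√(0.0118 × 442) = 4.568 m.
Argument (x−vt)/(2√(Dt)) = (165 − 171.496)/4.568 = -1.422; ½·erfc(-1.422) = 0.9778.
C = 3520 × 0.9778 = 3440 mg/L.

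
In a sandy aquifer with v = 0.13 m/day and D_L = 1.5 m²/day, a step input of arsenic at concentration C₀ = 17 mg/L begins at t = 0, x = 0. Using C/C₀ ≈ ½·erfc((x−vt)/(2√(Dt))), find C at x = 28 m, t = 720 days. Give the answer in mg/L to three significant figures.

15.7 mg/L

For a continuous step input, C/C₀ ≈ ½·erfc((x−vt)/(2√(Dt))).
vt = 0.13 × 720 = 93.6 m and 2√(Dt) = 2√(1.5 × 720) = 65.73 m.
Argument (x−vt)/(2√(Dt)) = (28 − 93.6)/65.73 = -0.9980; ½·erfc(-0.9980) = 0.9209.
C = 17 × 0.9209 = 15.7 mg/L.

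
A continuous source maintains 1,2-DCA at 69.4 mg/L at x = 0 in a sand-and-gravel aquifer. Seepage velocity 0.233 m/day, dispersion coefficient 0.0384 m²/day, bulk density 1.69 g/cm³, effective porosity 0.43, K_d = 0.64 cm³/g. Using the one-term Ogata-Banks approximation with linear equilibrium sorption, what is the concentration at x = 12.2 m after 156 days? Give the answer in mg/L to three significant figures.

Retardation factor R = 1 + ρ_b·K_d/n = 1 + 1.69 × 0.64/0.43 = 3.515.
Sorption retards both mechanisms: v_R = v/R = 0.06629 m/day, D_R = D/R = 0.01092 m²/day.
v_R·t = 0.06629 × 156 = 10.34124 m; 2√(D_R t) = 2.610 m; argument = (12.2 − 10.34124)/2.610 = 0.7122.
C = C₀ × ½·erfc(0.7122) = 69.4 × 0.1569 = 10.9 mg/L.

10.9 mg/L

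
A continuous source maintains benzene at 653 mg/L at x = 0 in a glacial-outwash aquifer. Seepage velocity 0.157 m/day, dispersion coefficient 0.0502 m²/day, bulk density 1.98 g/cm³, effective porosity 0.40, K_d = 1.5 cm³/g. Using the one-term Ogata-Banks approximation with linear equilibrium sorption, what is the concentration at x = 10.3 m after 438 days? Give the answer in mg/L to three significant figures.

Retardation factor R = 1 + ρ_b·K_d/n = 1 + 1.98 × 1.5/0.40 = 8.425.
Sorption retards both mechanisms: v_R = v/R = 0.01864 m/day, D_R = D/R = 0.005958 m²/day.
v_R·t = 0.01864 × 438 = 8.16432 m; 2√(D_R t) = 3.231 m; argument = (10.3 − 8.16432)/3.231 = 0.6610.
C = C₀ × ½·erfc(0.6610) = 653 × 0.1749 = 114 mg/L.

114 mg/L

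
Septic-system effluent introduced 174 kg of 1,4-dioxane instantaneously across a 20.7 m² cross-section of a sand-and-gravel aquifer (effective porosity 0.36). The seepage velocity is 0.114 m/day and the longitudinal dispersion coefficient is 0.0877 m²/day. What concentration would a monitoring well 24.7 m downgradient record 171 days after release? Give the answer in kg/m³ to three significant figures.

1.08 kg/m³

For an instantaneous plane source, C(x,t) = M/(n_e·A·√(4πDt)) · exp(−(x−vt)²/(4Dt)), with n_e·A the pore (flow) area.
Plume center vt = 0.114 × 171 = 19.494 m, so the well at 24.7 m is 5.206 m downgradient of the peak.
√(4πDt) = 13.73 m, giving peak height M/(n_e·A·√(4πDt)) = 174/(0.36 × 20.7 × 13.73) = 1.701 kg/m³.
(x−vt)²/(4Dt) = (5.206)²/(4 × 0.0877 × 171) = 0.4518; exp(−0.4518) = 0.6365.
C = 1.701 × 0.6365 = 1.08 kg/m³.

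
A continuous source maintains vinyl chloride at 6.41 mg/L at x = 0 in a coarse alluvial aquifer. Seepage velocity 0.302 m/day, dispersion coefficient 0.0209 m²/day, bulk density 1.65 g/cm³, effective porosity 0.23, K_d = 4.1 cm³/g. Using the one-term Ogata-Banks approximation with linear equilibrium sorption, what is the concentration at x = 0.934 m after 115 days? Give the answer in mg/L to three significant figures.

4.48 mg/L

Retardation factor R = 1 + ρ_b·K_d/n = 1 + 1.65 × 4.1/0.23 = 30.41.
Sorption retards both mechanisms: v_R = v/R = 0.009931 m/day, D_R = D/R = 0.0006873 m²/day.
v_R·t = 0.009931 × 115 = 1.142065 m; 2√(D_R t) = 0.5623 m; argument = (0.934 − 1.142065)/0.5623 = -0.3700.
C = C₀ × ½·erfc(-0.3700) = 6.41 × 0.6996 = 4.48 mg/L.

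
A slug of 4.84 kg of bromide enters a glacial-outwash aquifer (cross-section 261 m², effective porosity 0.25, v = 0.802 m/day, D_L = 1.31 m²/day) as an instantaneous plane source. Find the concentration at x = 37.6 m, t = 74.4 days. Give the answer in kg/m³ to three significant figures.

For an instantaneous plane source, C(x,t) = M/(n_e·A·√(4πDt)) · exp(−(x−vt)²/(4Dt)), with n_e·A the pore (flow) area.
Plume center vt = 0.802 × 74.4 = 59.6688 m, so the well at 37.6 m is 22.0688 m upgradient of the peak.
√(4πDt) = 35.00 m, giving peak height M/(n_e·A·√(4πDt)) = 4.84/(0.25 × 261 × 35.00) = 0.002119 kg/m³.
(x−vt)²/(4Dt) = (-22.0688)²/(4 × 1.31 × 74.4) = 1.249; exp(−1.249) = 0.2868.
C = 0.002119 × 0.2868 = 0.000608 kg/m³.

0.000608 kg/m³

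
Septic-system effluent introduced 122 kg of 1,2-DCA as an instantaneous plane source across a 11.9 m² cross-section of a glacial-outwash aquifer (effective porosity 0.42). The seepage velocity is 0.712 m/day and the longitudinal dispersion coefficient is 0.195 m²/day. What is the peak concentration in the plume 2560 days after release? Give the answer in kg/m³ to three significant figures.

The peak of an instantaneous 1D plume sits at x = vt; there the Gaussian factor is 1 and C_max = M/(n_e·A·√(4πDt)), where n_e·A is the pore area the mass is dissolved in.
√(4πDt) = √(4π × 0.195 × 2560) = 79.20 m, so C_max = 122/(0.42 × 11.9 × 79.20) = 0.308 kg/m³.

0.308 kg/m³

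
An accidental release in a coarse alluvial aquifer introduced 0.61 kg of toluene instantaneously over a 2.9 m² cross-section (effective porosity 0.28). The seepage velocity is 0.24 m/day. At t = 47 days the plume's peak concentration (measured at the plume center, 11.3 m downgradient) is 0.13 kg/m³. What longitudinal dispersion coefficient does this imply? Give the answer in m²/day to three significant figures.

At the plume center C_max = M/(n_e·A·√(4πDt)), so D = M²/(4πt·(n_e·A·C_max)²).
n_e·A·C_max = 0.28 × 2.9 × 0.13 = 0.1056 kg/m.
D = 0.61²/(4π × 47 × 0.1056²) = 0.0565 m²/day.

0.0565 m²/day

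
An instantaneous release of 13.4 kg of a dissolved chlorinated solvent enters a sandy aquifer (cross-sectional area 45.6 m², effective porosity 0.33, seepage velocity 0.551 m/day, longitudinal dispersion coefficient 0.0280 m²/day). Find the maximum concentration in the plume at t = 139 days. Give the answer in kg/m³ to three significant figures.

The peak of an instantaneous 1D plume sits at x = vt; there the Gaussian factor is 1 and C_max = M/(n_e·A·√(4πDt)), where n_e·A is the pore area the mass is dissolved in.
√(4πDt) = √(4π × 0.0280 × 139) = 6.993 m, so C_max = 13.4/(0.33 × 45.6 × 6.993) = 0.127 kg/m³.

0.127 kg/m³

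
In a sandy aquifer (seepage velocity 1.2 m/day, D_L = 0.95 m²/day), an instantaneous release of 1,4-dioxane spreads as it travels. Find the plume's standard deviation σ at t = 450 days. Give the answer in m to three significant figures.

29.2 m

Dispersive spreading gives a Gaussian with σ² = 2Dt; advection only shifts the center.
σ = √(2 × 0.95 × 450) = 29.2 m.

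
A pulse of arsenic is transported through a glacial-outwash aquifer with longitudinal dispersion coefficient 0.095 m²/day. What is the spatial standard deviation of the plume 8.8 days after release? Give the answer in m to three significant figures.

1.29 m

Dispersive spreading gives a Gaussian with σ² = 2Dt; advection only shifts the center.
σ = √(2 × 0.095 × 8.8) = 1.29 m.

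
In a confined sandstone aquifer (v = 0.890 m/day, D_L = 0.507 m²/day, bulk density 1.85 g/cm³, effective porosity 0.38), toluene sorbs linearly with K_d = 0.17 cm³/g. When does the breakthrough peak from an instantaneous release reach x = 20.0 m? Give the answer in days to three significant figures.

Retardation factor R = 1 + ρ_b·K_d/n = 1 + 1.85 × 0.17/0.38 = 1.828.
Sorption retards both mechanisms: v_R = v/R = 0.4869 m/day, D_R = D/R = 0.2774 m²/day.
Peak time from v_R²t² + 2D_R t − x² = 0: t = (√(D_R² + v_R²x²) − D_R)/v_R².
√(D_R² + v_R²x²) = √(0.2774² + 0.4869² × 20.0²) = 9.742; v_R² = 0.2371.
t = (9.742 − 0.2774)/0.2371 = 39.9 days.

39.9 days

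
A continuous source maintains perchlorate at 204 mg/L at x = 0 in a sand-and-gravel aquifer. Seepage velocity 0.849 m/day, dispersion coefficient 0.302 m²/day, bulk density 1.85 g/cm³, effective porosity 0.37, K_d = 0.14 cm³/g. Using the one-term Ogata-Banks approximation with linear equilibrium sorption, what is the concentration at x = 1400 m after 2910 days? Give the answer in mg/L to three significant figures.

194 mg/L

Retardation factor R = 1 + ρ_b·K_d/n = 1 + 1.85 × 0.14/0.37 = 1.700.
Sorption retards both mechanisms: v_R = v/R = 0.4994 m/day, D_R = D/R = 0.1776 m²/day.
v_R·t = 0.4994 × 2910 = 1453.254 m; 2√(D_R t) = 45.47 m; argument = (1400 − 1453.254)/45.47 = -1.171.
C = C₀ × ½·erfc(-1.171) = 204 × 0.9511 = 194 mg/L.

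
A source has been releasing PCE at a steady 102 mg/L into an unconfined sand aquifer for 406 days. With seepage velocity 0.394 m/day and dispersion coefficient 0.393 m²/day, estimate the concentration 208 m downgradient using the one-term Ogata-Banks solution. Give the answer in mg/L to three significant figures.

0.365 mg/L

For a continuous step input, C/C₀ ≈ ½·erfc((x−vt)/(2√(Dt))).
vt = 0.394 × 406 = 159.964 m and 2√(Dt) = 2√(0.393 × 406) = 25.26 m.
Argument (x−vt)/(2√(Dt)) = (208 − 159.964)/25.26 = 1.902; ½·erfc(1.902) = 0.003574.
C = 102 × 0.003574 = 0.365 mg/L.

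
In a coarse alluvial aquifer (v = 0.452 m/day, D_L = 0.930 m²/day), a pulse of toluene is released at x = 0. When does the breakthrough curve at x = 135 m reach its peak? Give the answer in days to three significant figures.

For the 1D instantaneous-source solution, setting ∂C/∂t = 0 at fixed x gives v²t² + 2Dt − x² = 0, so t = (√(D² + v²x²) − D)/v².
√(D² + v²x²) = √(0.930² + 0.452² × 135²) = 61.03; v² = 0.204304.
t = (61.03 − 0.930)/0.204304 = 294 days (vs. the pure-advection estimate x/v = 299 d).

294 days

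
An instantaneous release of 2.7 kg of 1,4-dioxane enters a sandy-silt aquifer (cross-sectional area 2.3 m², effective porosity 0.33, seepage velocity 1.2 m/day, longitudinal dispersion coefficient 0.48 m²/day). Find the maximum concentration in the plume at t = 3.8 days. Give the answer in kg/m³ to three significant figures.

The peak of an instantaneous 1D plume sits at x = vt; there the Gaussian factor is 1 and C_max = M/(n_e·A·√(4πDt)), where n_e·A is the pore area the mass is dissolved in.
√(4πDt) = √(4π × 0.48 × 3.8) = 4.788 m, so C_max = 2.7/(0.33 × 2.3 × 4.788) = 0.743 kg/m³.

0.743 kg/m³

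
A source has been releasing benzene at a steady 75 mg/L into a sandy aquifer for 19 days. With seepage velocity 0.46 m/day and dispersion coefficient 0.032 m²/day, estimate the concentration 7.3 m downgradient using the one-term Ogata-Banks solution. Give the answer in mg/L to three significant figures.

For a continuous step input, C/C₀ ≈ ½·erfc((x−vt)/(2√(Dt))).
vt = 0.46 × 19 = 8.74 m and 2√(Dt) = 2√(0.032 × 19) = 1.559 m.
Argument (x−vt)/(2√(Dt)) = (7.3 − 8.74)/1.559 = -0.9237; ½·erfc(-0.9237) = 0.9043.
C = 75 × 0.9043 = 67.8 mg/L.

67.8 mg/L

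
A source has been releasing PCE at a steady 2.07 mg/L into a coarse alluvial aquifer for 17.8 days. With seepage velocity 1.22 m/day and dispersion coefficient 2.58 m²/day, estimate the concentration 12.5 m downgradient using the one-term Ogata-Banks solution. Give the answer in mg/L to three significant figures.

1.72 mg/L

For a continuous step input, C/C₀ ≈ ½·erfc((x−vt)/(2√(Dt))).
vt = 1.22 × 17.8 = 21.716 m and 2√(Dt) = 2√(2.58 × 17.8) = 13.55 m.
Argument (x−vt)/(2√(Dt)) = (12.5 − 21.716)/13.55 = -0.6801; ½·erfc(-0.6801) = 0.8319.
C = 2.07 × 0.8319 = 1.72 mg/L.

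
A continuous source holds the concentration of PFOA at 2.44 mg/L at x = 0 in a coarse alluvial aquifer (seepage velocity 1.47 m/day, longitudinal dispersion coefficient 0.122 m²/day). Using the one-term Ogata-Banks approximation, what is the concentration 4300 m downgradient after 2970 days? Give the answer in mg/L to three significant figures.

2.42 mg/L

For a continuous step input, C/C₀ ≈ ½·erfc((x−vt)/(2√(Dt))).
vt = 1.47 × 2970 = 4365.9 m and 2√(Dt) = 2√(0.122 × 2970) = 38.07 m.
Argument (x−vt)/(2√(Dt)) = (4300 − 4365.9)/38.07 = -1.731; ½·erfc(-1.731) = 0.9928.
C = 2.44 × 0.9928 = 2.42 mg/L.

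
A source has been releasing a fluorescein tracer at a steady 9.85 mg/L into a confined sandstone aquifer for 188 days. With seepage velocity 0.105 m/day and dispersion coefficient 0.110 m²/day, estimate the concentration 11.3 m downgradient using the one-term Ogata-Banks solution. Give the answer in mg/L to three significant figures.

For a continuous step input, C/C₀ ≈ ½·erfc((x−vt)/(2√(Dt))).
vt = 0.105 × 188 = 19.74 m and 2√(Dt) = 2√(0.110 × 188) = 9.095 m.
Argument (x−vt)/(2√(Dt)) = (11.3 − 19.74)/9.095 = -0.9280; ½·erfc(-0.9280) = 0.9053.
C = 9.85 × 0.9053 = 8.92 mg/L.

8.92 mg/L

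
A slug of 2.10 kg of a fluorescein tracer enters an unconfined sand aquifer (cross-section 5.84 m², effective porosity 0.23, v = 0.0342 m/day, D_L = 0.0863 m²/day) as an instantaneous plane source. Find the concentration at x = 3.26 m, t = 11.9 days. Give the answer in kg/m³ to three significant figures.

0.0600 kg/m³

For an instantaneous plane source, C(x,t) = M/(n_e·A·√(4πDt)) · exp(−(x−vt)²/(4Dt)), with n_e·A the pore (flow) area.
Plume center vt = 0.0342 × 11.9 = 0.40698 m, so the well at 3.26 m is 2.85302 m downgradient of the peak.
√(4πDt) = 3.592 m, giving peak height M/(n_e·A·√(4πDt)) = 2.10/(0.23 × 5.84 × 3.592) = 0.4353 kg/m³.
(x−vt)²/(4Dt) = (2.85302)²/(4 × 0.0863 × 11.9) = 1.981; exp(−1.981) = 0.1379.
C = 0.4353 × 0.1379 = 0.0600 kg/m³.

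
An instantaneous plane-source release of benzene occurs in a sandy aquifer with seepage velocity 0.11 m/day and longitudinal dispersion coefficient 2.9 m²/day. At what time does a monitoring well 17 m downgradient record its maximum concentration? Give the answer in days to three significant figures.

For the 1D instantaneous-source solution, setting ∂C/∂t = 0 at fixed x gives v²t² + 2Dt − x² = 0, so t = (√(D² + v²x²) − D)/v².
√(D² + v²x²) = √(2.9² + 0.11² × 17²) = 3.451; v² = 0.0121.
t = (3.451 − 2.9)/0.0121 = 45.5 days (vs. the pure-advection estimate x/v = 155 d).

45.5 days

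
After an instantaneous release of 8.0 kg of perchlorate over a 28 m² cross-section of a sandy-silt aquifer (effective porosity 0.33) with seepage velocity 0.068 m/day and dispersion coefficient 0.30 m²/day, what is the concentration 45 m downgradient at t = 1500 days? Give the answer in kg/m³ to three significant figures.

0.00189 kg/m³

For an instantaneous plane source, C(x,t) = M/(n_e·A·√(4πDt)) · exp(−(x−vt)²/(4Dt)), with n_e·A the pore (flow) area.
Plume center vt = 0.068 × 1500 = 102 m, so the well at 45 m is 57 m upgradient of the peak.
√(4πDt) = 75.20 m, giving peak height M/(n_e·A·√(4πDt)) = 8.0/(0.33 × 28 × 75.20) = 0.01151 kg/m³.
(x−vt)²/(4Dt) = (-57)²/(4 × 0.30 × 1500) = 1.805; exp(−1.805) = 0.1645.
C = 0.01151 × 0.1645 = 0.00189 kg/m³.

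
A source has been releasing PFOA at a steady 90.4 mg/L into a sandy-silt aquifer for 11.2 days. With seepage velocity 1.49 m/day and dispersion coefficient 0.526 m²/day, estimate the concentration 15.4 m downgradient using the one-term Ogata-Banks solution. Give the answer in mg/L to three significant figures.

For a continuous step input, C/C₀ ≈ ½·erfc((x−vt)/(2√(Dt))).
vt = 1.49 × 11.2 = 16.688 m and 2√(Dt) = 2√(0.526 × 11.2) = 4.854 m.
Argument (x−vt)/(2√(Dt)) = (15.4 − 16.688)/4.854 = -0.2653; ½·erfc(-0.2653) = 0.6462.
C = 90.4 × 0.6462 = 58.4 mg/L.

58.4 mg/L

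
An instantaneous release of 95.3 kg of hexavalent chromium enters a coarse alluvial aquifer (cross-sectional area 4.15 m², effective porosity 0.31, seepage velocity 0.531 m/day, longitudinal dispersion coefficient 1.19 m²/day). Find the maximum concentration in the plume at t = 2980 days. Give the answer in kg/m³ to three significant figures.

The peak of an instantaneous 1D plume sits at x = vt; there the Gaussian factor is 1 and C_max = M/(n_e·A·√(4πDt)), where n_e·A is the pore area the mass is dissolved in.
√(4πDt) = √(4π × 1.19 × 2980) = 211.1 m, so C_max = 95.3/(0.31 × 4.15 × 211.1) = 0.351 kg/m³.

0.351 kg/m³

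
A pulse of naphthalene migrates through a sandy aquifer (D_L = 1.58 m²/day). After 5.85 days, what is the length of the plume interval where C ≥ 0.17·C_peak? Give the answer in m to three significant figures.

16.2 m

The plume is Gaussian with σ = √(2Dt) = √(2 × 1.58 × 5.85) = 4.300 m.
C/C_peak = exp(−Δx²/(2σ²)) = 0.17 ⇒ Δx = σ·√(−2 ln 0.17) = 4.300 × 1.883 = 8.097 m.
Width = 2Δx = 16.2 m.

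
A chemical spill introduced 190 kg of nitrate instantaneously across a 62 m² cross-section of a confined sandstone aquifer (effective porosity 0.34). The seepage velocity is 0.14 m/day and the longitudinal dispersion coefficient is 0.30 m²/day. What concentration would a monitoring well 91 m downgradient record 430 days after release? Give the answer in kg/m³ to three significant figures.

0.0356 kg/m³

For an instantaneous plane source, C(x,t) = M/(n_e·A·√(4πDt)) · exp(−(x−vt)²/(4Dt)), with n_e·A the pore (flow) area.
Plume center vt = 0.14 × 430 = 60.2 m, so the well at 91 m is 30.8 m downgradient of the peak.
√(4πDt) = 40.26 m, giving peak height M/(n_e·A·√(4πDt)) = 190/(0.34 × 62 × 40.26) = 0.2239 kg/m³.
(x−vt)²/(4Dt) = (30.8)²/(4 × 0.30 × 430) = 1.838; exp(−1.838) = 0.1591.
C = 0.2239 × 0.1591 = 0.0356 kg/m³.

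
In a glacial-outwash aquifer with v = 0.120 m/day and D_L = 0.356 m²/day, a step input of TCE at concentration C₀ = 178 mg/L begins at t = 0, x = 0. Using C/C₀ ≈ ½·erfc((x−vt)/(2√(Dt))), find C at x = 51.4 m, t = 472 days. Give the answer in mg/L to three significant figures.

109 mg/L

For a continuous step input, C/C₀ ≈ ½·erfc((x−vt)/(2√(Dt))).
vt = 0.120 × 472 = 56.64 m and 2√(Dt) = 2√(0.356 × 472) = 25.93 m.
Argument (x−vt)/(2√(Dt)) = (51.4 − 56.64)/25.93 = -0.2021; ½·erfc(-0.2021) = 0.6125.
C = 178 × 0.6125 = 109 mg/L.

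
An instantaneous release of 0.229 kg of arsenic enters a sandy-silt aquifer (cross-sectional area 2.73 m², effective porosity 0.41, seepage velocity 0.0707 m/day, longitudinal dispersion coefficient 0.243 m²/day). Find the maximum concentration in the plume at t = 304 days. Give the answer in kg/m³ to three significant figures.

0.00671 kg/m³

The peak of an instantaneous 1D plume sits at x = vt; there the Gaussian factor is 1 and C_max = M/(n_e·A·√(4πDt)), where n_e·A is the pore area the mass is dissolved in.
√(4πDt) = √(4π × 0.243 × 304) = 30.47 m, so C_max = 0.229/(0.41 × 2.73 × 30.47) = 0.00671 kg/m³.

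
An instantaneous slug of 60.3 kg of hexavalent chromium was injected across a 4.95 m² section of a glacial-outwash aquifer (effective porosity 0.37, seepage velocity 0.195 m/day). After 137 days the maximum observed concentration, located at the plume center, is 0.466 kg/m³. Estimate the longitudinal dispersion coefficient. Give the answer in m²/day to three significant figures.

At the plume center C_max = M/(n_e·A·√(4πDt)), so D = M²/(4πt·(n_e·A·C_max)²).
n_e·A·C_max = 0.37 × 4.95 × 0.466 = 0.8535 kg/m.
D = 60.3²/(4π × 137 × 0.8535²) = 2.90 m²/day.

2.90 m²/day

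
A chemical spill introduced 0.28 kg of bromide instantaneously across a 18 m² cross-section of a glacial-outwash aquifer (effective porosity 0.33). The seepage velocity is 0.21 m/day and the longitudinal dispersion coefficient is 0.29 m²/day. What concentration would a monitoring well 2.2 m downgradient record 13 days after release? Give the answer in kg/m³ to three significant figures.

For an instantaneous plane source, C(x,t) = M/(n_e·A·√(4πDt)) · exp(−(x−vt)²/(4Dt)), with n_e·A the pore (flow) area.
Plume center vt = 0.21 × 13 = 2.73 m, so the well at 2.2 m is 0.53 m upgradient of the peak.
√(4πDt) = 6.883 m, giving peak height M/(n_e·A·√(4πDt)) = 0.28/(0.33 × 18 × 6.883) = 0.006848 kg/m³.
(x−vt)²/(4Dt) = (-0.53)²/(4 × 0.29 × 13) = 0.01863; exp(−0.01863) = 0.9815.
C = 0.006848 × 0.9815 = 0.00672 kg/m³.

0.00672 kg/m³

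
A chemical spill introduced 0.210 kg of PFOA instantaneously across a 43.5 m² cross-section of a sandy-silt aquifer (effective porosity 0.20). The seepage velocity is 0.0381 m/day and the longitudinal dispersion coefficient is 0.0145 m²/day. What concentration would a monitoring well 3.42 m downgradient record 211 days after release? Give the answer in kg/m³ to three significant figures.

For an instantaneous plane source, C(x,t) = M/(n_e·A·√(4πDt)) · exp(−(x−vt)²/(4Dt)), with n_e·A the pore (flow) area.
Plume center vt = 0.0381 × 211 = 8.0391 m, so the well at 3.42 m is 4.6191 m upgradient of the peak.
√(4πDt) = 6.201 m, giving peak height M/(n_e·A·√(4πDt)) = 0.210/(0.20 × 43.5 × 6.201) = 0.003893 kg/m³.
(x−vt)²/(4Dt) = (-4.6191)²/(4 × 0.0145 × 211) = 1.743; exp(−1.743) = 0.1750.
C = 0.003893 × 0.1750 = 0.000681 kg/m³.

0.000681 kg/m³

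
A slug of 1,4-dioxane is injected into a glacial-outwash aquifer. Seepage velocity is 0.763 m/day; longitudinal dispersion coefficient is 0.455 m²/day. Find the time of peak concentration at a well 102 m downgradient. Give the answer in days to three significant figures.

For the 1D instantaneous-source solution, setting ∂C/∂t = 0 at fixed x gives v²t² + 2Dt − x² = 0, so t = (√(D² + v²x²) − D)/v².
√(D² + v²x²) = √(0.455² + 0.763² × 102²) = 77.83; v² = 0.582169.
t = (77.83 − 0.455)/0.582169 = 133 days (vs. the pure-advection estimate x/v = 134 d).

133 days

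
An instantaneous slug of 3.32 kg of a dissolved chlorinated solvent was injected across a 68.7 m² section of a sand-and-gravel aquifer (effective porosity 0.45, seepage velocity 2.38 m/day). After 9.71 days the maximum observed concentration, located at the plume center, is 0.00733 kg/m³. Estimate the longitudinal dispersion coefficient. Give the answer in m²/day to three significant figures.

1.76 m²/day

At the plume center C_max = M/(n_e·A·√(4πDt)), so D = M²/(4πt·(n_e·A·C_max)²).
n_e·A·C_max = 0.45 × 68.7 × 0.00733 = 0.2266 kg/m.
D = 3.32²/(4π × 9.71 × 0.2266²) = 1.76 m²/day.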